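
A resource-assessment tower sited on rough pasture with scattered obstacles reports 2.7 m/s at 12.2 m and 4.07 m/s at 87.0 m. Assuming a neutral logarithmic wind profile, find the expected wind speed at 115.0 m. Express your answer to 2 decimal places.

4.26 m/s

Log law: V ∝ ln(z/z₀). From the pair, with r = V₁/V₂ = 0.66339,
ln z₀ = (ln z₁ − r·ln z₂)/(1 − r) = (2.5014 − 0.66339×4.4659)/0.33661 = -1.3702 → z₀ = 0.2541 m
V₃ = V₁ · ln(z₃/z₀)/ln(z₁/z₀) = 2.7 × 6.1151/3.8716 = 4.2646 m/s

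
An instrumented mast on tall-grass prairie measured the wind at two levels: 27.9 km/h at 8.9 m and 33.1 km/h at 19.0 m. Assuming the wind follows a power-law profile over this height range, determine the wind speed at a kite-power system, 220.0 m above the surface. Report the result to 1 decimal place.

First find α: α = ln(V₂/V₁)/ln(z₂/z₁) = ln(33.1/27.9)/ln(19.0/8.9) = 0.17091/0.75839 = 0.2254
Extrapolate from 19.0 m to 220.0 m: V₃ = 33.1 × (220.0/19.0)^0.2254 = 33.1 × 1.7366 = 57.4819 km/h

57.5 km/h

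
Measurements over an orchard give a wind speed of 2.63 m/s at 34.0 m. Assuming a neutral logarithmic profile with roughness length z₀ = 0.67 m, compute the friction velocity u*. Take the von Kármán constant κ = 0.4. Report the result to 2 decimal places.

Log law: V(z) = (u*/κ) · ln(z/z₀) ⇒ u* = κ · V / ln(z/z₀)
u* = 0.4 × 2.63 / ln(34.0/0.67) = 0.4 × 2.63 / 3.9268
   = 1.0520 / 3.9268 = 0.2679 m/s

u* ≈ 0.27 m/s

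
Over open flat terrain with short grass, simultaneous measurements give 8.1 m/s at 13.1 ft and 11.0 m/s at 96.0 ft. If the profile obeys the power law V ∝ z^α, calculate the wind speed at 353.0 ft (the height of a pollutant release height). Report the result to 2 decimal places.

First find α: α = ln(V₂/V₁)/ln(z₂/z₁) = ln(11.0/8.1)/ln(96.0/13.1) = 0.30603/1.99174 = 0.1537
Extrapolate from 96.0 ft to 353.0 ft: V₃ = 11.0 × (353.0/96.0)^0.1537 = 11.0 × 1.2215 = 13.4364 m/s

13.44 m/s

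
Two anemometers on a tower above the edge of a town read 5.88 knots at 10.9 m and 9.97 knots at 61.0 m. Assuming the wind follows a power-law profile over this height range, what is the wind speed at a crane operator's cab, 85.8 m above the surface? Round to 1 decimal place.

11.1 knots

First find α: α = ln(V₂/V₁)/ln(z₂/z₁) = ln(9.97/5.88)/ln(61.0/10.9) = 0.52802/1.72211 = 0.3066
Extrapolate from 61.0 m to 85.8 m: V₃ = 9.97 × (85.8/61.0)^0.3066 = 9.97 × 1.1103 = 11.0694 knots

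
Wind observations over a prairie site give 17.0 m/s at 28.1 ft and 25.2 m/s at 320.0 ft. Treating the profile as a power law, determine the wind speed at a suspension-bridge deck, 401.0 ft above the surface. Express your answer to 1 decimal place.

26.1 m/s

First find α: α = ln(V₂/V₁)/ln(z₂/z₁) = ln(25.2/17.0)/ln(320.0/28.1) = 0.39363/2.43255 = 0.1618
Extrapolate from 320.0 ft to 401.0 ft: V₃ = 25.2 × (401.0/320.0)^0.1618 = 25.2 × 1.0372 = 26.1371 m/s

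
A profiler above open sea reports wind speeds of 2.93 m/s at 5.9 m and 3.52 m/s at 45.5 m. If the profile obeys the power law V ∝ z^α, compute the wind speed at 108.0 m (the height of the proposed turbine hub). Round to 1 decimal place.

First find α: α = ln(V₂/V₁)/ln(z₂/z₁) = ln(3.52/2.93)/ln(45.5/5.9) = 0.18346/2.04276 = 0.0898
Extrapolate from 45.5 m to 108.0 m: V₃ = 3.52 × (108.0/45.5)^0.0898 = 3.52 × 1.0807 = 3.8042 m/s

3.8 m/s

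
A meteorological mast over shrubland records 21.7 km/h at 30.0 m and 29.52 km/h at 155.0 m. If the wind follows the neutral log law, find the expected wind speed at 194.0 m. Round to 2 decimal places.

Log law: V ∝ ln(z/z₀). From the pair, with r = V₁/V₂ = 0.73509,
ln z₀ = (ln z₁ − r·ln z₂)/(1 − r) = (3.4012 − 0.73509×5.0434)/0.26491 = -1.1559 → z₀ = 0.3148 m
V₃ = V₁ · ln(z₃/z₀)/ln(z₁/z₀) = 21.7 × 6.4237/4.5571 = 30.5887 km/h

30.59 km/h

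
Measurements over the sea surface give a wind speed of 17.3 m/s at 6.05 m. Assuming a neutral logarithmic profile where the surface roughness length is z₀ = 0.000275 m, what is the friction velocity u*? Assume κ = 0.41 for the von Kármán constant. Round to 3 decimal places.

Log law: V(z) = (u*/κ) · ln(z/z₀) ⇒ u* = κ · V / ln(z/z₀)
u* = 0.41 × 17.3 / ln(6.05/0.000275) = 0.41 × 17.3 / 9.9988
   = 7.0930 / 9.9988 = 0.7094 m/s

u* ≈ 0.709 m/s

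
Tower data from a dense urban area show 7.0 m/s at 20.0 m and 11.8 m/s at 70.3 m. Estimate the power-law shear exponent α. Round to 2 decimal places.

α ≈ 0.42

Power law: V₂/V₁ = (z₂/z₁)^α ⇒ α = ln(V₂/V₁) / ln(z₂/z₁)
α = ln(11.8/7.0) / ln(70.3/20.0) = ln(1.6857) / ln(3.5150)
  = 0.52219 / 1.25704 = 0.41541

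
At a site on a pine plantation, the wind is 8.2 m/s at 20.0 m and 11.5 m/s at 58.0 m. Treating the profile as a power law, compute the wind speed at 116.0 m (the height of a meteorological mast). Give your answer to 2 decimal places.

First find α: α = ln(V₂/V₁)/ln(z₂/z₁) = ln(11.5/8.2)/ln(58.0/20.0) = 0.33821/1.06471 = 0.3177
Extrapolate from 58.0 m to 116.0 m: V₃ = 11.5 × (116.0/58.0)^0.3177 = 11.5 × 1.2463 = 14.3325 m/s

14.33 m/s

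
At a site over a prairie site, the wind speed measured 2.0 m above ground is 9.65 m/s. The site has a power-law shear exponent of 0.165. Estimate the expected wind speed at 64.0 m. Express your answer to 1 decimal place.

17.1 m/s

Power-law profile: V₂ = V₁ · (z₂/z₁)^α
V₂ = 9.65 × (64.0/2.0)^0.165 = 9.65 × (32.0000)^0.165
    = 9.65 × 1.7715 = 17.0953 m/s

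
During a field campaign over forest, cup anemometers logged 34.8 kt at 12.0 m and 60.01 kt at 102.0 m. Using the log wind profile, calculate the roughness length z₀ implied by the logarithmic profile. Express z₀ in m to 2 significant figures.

Log law: V(z) ∝ ln(z/z₀). With r = V₁/V₂ = 34.8/60.01 = 0.57990,
r · ln(z₂/z₀) = ln(z₁/z₀) ⇒ ln z₀ = (ln z₁ − r·ln z₂)/(1 − r)
ln z₀ = (2.48491 − 0.57990×4.62497) / 0.42010 = -0.4693
z₀ = exp(-0.4693) = 0.6255 m

z₀ ≈ 0.63 m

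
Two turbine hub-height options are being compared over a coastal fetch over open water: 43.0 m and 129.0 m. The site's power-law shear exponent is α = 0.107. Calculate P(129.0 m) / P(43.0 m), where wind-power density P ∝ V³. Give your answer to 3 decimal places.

1.423

Speed ratio: V_B/V_A = (z_B/z_A)^α = (129.0/43.0)^0.107 = (3.0000)^0.107 = 1.12474
Power-density ratio: P_B/P_A = (V_B/V_A)³ = (1.12474)³ = 1.42284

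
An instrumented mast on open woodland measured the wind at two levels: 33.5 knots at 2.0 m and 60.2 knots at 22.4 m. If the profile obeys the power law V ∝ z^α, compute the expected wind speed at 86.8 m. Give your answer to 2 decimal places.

First find α: α = ln(V₂/V₁)/ln(z₂/z₁) = ln(60.2/33.5)/ln(22.4/2.0) = 0.58613/2.41591 = 0.2426
Extrapolate from 22.4 m to 86.8 m: V₃ = 60.2 × (86.8/22.4)^0.2426 = 60.2 × 1.3891 = 83.6214 knots

83.62 knots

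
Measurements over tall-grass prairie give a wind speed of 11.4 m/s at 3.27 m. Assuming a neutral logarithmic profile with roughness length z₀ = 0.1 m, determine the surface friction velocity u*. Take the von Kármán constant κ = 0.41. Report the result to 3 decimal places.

u* ≈ 1.340 m/s

Log law: V(z) = (u*/κ) · ln(z/z₀) ⇒ u* = κ · V / ln(z/z₀)
u* = 0.41 × 11.4 / ln(3.27/0.1) = 0.41 × 11.4 / 3.4874
   = 4.6740 / 3.4874 = 1.3403 m/s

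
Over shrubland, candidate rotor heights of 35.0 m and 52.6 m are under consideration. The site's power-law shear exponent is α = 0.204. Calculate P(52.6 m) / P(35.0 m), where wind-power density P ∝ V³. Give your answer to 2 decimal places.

Speed ratio: V_B/V_A = (z_B/z_A)^α = (52.6/35.0)^0.204 = (1.5029)^0.204 = 1.08665
Power-density ratio: P_B/P_A = (V_B/V_A)³ = (1.08665)³ = 1.28314

1.28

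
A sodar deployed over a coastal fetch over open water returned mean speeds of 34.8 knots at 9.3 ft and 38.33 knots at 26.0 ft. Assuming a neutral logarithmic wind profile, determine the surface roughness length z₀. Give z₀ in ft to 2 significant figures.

Log law: V(z) ∝ ln(z/z₀). With r = V₁/V₂ = 34.8/38.33 = 0.90791,
r · ln(z₂/z₀) = ln(z₁/z₀) ⇒ ln z₀ = (ln z₁ − r·ln z₂)/(1 − r)
ln z₀ = (2.23001 − 0.90791×3.25810) / 0.09209 = -7.9052
z₀ = exp(-7.9052) = 0.0003688 ft

z₀ ≈ 0.00037 ft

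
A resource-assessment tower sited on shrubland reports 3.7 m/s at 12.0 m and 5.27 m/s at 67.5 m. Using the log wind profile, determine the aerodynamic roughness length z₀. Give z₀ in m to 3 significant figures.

z₀ ≈ 0.205 m

Log law: V(z) ∝ ln(z/z₀). With r = V₁/V₂ = 3.7/5.27 = 0.70209,
r · ln(z₂/z₀) = ln(z₁/z₀) ⇒ ln z₀ = (ln z₁ − r·ln z₂)/(1 − r)
ln z₀ = (2.48491 − 0.70209×4.21213) / 0.29791 = -1.5856
z₀ = exp(-1.5856) = 0.2048 m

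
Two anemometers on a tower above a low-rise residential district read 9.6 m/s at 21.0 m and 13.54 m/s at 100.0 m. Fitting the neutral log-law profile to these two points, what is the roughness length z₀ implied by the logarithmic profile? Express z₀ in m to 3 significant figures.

z₀ ≈ 0.469 m

Log law: V(z) ∝ ln(z/z₀). With r = V₁/V₂ = 9.6/13.54 = 0.70901,
r · ln(z₂/z₀) = ln(z₁/z₀) ⇒ ln z₀ = (ln z₁ − r·ln z₂)/(1 − r)
ln z₀ = (3.04452 − 0.70901×4.60517) / 0.29099 = -0.7581
z₀ = exp(-0.7581) = 0.4686 m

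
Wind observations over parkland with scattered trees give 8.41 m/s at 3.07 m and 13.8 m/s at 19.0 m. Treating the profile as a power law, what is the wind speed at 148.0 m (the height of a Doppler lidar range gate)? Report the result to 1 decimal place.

24.1 m/s

First find α: α = ln(V₂/V₁)/ln(z₂/z₁) = ln(13.8/8.41)/ln(19.0/3.07) = 0.49525/1.82276 = 0.2717
Extrapolate from 19.0 m to 148.0 m: V₃ = 13.8 × (148.0/19.0)^0.2717 = 13.8 × 1.7467 = 24.1048 m/s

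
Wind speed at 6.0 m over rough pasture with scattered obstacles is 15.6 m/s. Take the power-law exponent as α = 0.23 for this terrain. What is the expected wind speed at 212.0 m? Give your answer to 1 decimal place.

35.4 m/s

Power-law profile: V₂ = V₁ · (z₂/z₁)^α
V₂ = 15.6 × (212.0/6.0)^0.23 = 15.6 × (35.3333)^0.23
    = 15.6 × 2.2703 = 35.4166 m/s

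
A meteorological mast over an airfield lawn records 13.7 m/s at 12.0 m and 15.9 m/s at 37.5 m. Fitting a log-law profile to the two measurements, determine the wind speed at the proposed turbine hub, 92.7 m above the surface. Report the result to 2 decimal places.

17.65 m/s

Log law: V ∝ ln(z/z₀). From the pair, with r = V₁/V₂ = 0.86164,
ln z₀ = (ln z₁ − r·ln z₂)/(1 − r) = (2.4849 − 0.86164×3.6243)/0.13836 = -4.6107 → z₀ = 0.009945 m
V₃ = V₁ · ln(z₃/z₀)/ln(z₁/z₀) = 13.7 × 9.1400/7.0956 = 17.6474 m/s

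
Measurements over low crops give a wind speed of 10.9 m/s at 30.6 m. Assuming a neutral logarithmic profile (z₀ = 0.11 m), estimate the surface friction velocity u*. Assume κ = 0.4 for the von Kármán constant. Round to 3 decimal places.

u* ≈ 0.775 m/s

Log law: V(z) = (u*/κ) · ln(z/z₀) ⇒ u* = κ · V / ln(z/z₀)
u* = 0.4 × 10.9 / ln(30.6/0.11) = 0.4 × 10.9 / 5.6283
   = 4.3600 / 5.6283 = 0.7747 m/s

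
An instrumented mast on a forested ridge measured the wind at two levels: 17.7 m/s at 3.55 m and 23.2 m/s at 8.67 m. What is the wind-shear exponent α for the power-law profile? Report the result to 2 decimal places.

α ≈ 0.30

Power law: V₂/V₁ = (z₂/z₁)^α ⇒ α = ln(V₂/V₁) / ln(z₂/z₁)
α = ln(23.2/17.7) / ln(8.67/3.55) = ln(1.3107) / ln(2.4423)
  = 0.27059 / 0.89292 = 0.30304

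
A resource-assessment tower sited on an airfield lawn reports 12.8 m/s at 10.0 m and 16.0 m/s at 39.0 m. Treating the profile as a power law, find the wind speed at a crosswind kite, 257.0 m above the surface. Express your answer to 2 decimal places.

21.80 m/s

First find α: α = ln(V₂/V₁)/ln(z₂/z₁) = ln(16.0/12.8)/ln(39.0/10.0) = 0.22314/1.36098 = 0.1640
Extrapolate from 39.0 m to 257.0 m: V₃ = 16.0 × (257.0/39.0)^0.1640 = 16.0 × 1.3623 = 21.7962 m/s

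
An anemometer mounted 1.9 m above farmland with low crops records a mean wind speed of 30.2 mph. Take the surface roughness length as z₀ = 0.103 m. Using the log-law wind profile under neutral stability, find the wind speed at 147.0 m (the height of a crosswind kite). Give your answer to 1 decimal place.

Log law: V(z) ∝ ln(z/z₀), so V₂/V₁ = ln(z₂/z₀) / ln(z₁/z₀).
ln(147.0/0.103) = 7.2635, ln(1.9/0.103) = 2.9149
V₂ = 30.2 × 7.2635/2.9149 = 30.2 × 2.4919 = 75.2540 mph

75.3 mph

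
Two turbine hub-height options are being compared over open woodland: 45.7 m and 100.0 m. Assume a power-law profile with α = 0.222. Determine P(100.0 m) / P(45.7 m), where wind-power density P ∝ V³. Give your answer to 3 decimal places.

1.685

Speed ratio: V_B/V_A = (z_B/z_A)^α = (100.0/45.7)^0.222 = (2.1882)^0.222 = 1.18987
Power-density ratio: P_B/P_A = (V_B/V_A)³ = (1.18987)³ = 1.68460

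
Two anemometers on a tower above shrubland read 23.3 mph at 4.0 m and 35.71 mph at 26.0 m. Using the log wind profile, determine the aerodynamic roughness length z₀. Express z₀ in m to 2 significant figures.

z₀ ≈ 0.12 m

Log law: V(z) ∝ ln(z/z₀). With r = V₁/V₂ = 23.3/35.71 = 0.65248,
r · ln(z₂/z₀) = ln(z₁/z₀) ⇒ ln z₀ = (ln z₁ − r·ln z₂)/(1 − r)
ln z₀ = (1.38629 − 0.65248×3.25810) / 0.34752 = -2.1280
z₀ = exp(-2.1280) = 0.1191 m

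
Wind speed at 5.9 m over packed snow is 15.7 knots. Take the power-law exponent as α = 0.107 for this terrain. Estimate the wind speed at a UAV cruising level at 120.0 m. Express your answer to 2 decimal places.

21.67 knots

Power-law profile: V₂ = V₁ · (z₂/z₁)^α
V₂ = 15.7 × (120.0/5.9)^0.107 = 15.7 × (20.3390)^0.107
    = 15.7 × 1.3804 = 21.6716 knots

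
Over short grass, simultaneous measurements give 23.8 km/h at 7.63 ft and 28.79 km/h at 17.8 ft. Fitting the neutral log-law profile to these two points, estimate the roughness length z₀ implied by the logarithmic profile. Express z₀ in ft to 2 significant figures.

z₀ ≈ 0.13 ft

Log law: V(z) ∝ ln(z/z₀). With r = V₁/V₂ = 23.8/28.79 = 0.82668,
r · ln(z₂/z₀) = ln(z₁/z₀) ⇒ ln z₀ = (ln z₁ − r·ln z₂)/(1 − r)
ln z₀ = (2.03209 − 0.82668×2.87920) / 0.17332 = -2.0082
z₀ = exp(-2.0082) = 0.1342 ft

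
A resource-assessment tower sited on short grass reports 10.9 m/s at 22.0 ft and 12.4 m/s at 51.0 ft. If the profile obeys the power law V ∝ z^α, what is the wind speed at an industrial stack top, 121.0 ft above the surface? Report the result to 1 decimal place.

14.2 m/s

First find α: α = ln(V₂/V₁)/ln(z₂/z₁) = ln(12.4/10.9)/ln(51.0/22.0) = 0.12893/0.84078 = 0.1533
Extrapolate from 51.0 ft to 121.0 ft: V₃ = 12.4 × (121.0/51.0)^0.1533 = 12.4 × 1.1417 = 14.1567 m/s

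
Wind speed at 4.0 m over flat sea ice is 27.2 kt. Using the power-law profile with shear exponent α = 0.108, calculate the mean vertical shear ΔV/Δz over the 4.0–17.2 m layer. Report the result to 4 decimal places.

0.3516 kt/m

Power law: V₂ = V₁ · (z₂/z₁)^α = 27.2 × (4.3000)^0.108 = 31.8408 kt
ΔV/Δz = (31.8408 − 27.2)/(17.2 − 4.0) = 4.6408/13.2000 = 0.35157 kt/m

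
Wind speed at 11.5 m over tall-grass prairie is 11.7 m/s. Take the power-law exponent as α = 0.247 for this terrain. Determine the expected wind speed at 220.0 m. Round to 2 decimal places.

Power-law profile: V₂ = V₁ · (z₂/z₁)^α
V₂ = 11.7 × (220.0/11.5)^0.247 = 11.7 × (19.1304)^0.247
    = 11.7 × 2.0729 = 24.2534 m/s

24.25 m/s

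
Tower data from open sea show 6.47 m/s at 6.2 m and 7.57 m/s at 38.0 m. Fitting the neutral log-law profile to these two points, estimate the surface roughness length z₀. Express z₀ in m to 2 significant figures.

Log law: V(z) ∝ ln(z/z₀). With r = V₁/V₂ = 6.47/7.57 = 0.85469,
r · ln(z₂/z₀) = ln(z₁/z₀) ⇒ ln z₀ = (ln z₁ − r·ln z₂)/(1 − r)
ln z₀ = (1.82455 − 0.85469×3.63759) / 0.14531 = -8.8394
z₀ = exp(-8.8394) = 0.0001449 m

z₀ ≈ 0.00014 m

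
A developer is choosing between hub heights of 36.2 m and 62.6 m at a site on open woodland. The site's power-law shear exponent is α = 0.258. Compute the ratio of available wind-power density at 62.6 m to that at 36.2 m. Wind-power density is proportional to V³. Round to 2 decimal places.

Speed ratio: V_B/V_A = (z_B/z_A)^α = (62.6/36.2)^0.258 = (1.7293)^0.258 = 1.15178
Power-density ratio: P_B/P_A = (V_B/V_A)³ = (1.15178)³ = 1.52795

1.53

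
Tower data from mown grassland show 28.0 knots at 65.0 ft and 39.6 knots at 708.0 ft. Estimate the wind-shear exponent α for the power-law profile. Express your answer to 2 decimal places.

Power law: V₂/V₁ = (z₂/z₁)^α ⇒ α = ln(V₂/V₁) / ln(z₂/z₁)
α = ln(39.6/28.0) / ln(708.0/65.0) = ln(1.4143) / ln(10.8923)
  = 0.34662 / 2.38806 = 0.14515

α ≈ 0.15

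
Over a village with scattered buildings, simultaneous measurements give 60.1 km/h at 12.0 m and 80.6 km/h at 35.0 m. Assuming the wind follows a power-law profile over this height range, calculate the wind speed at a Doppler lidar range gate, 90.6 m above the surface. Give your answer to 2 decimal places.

First find α: α = ln(V₂/V₁)/ln(z₂/z₁) = ln(80.6/60.1)/ln(35.0/12.0) = 0.29349/1.07044 = 0.2742
Extrapolate from 35.0 m to 90.6 m: V₃ = 80.6 × (90.6/35.0)^0.2742 = 80.6 × 1.2979 = 104.6131 km/h

104.61 km/h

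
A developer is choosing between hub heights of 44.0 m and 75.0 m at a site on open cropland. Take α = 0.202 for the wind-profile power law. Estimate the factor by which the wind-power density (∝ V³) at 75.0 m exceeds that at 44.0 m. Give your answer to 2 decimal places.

1.38

Speed ratio: V_B/V_A = (z_B/z_A)^α = (75.0/44.0)^0.202 = (1.7045)^0.202 = 1.11374
Power-density ratio: P_B/P_A = (V_B/V_A)³ = (1.11374)³ = 1.38151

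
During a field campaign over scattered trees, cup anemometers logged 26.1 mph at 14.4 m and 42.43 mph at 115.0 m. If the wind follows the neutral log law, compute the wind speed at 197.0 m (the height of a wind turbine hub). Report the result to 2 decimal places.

Log law: V ∝ ln(z/z₀). From the pair, with r = V₁/V₂ = 0.61513,
ln z₀ = (ln z₁ − r·ln z₂)/(1 − r) = (2.6672 − 0.61513×4.7449)/0.38487 = -0.6535 → z₀ = 0.5202 m
V₃ = V₁ · ln(z₃/z₀)/ln(z₁/z₀) = 26.1 × 5.9367/3.3208 = 46.6606 mph

46.66 mph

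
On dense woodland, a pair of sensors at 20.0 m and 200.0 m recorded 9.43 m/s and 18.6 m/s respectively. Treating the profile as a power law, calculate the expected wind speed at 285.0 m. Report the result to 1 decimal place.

20.6 m/s

First find α: α = ln(V₂/V₁)/ln(z₂/z₁) = ln(18.6/9.43)/ln(200.0/20.0) = 0.67927/2.30259 = 0.2950
Extrapolate from 200.0 m to 285.0 m: V₃ = 18.6 × (285.0/200.0)^0.2950 = 18.6 × 1.1101 = 20.6485 m/s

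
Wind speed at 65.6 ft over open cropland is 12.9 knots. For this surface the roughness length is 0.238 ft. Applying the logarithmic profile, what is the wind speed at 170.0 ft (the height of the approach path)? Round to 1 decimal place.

Log law: V(z) ∝ ln(z/z₀), so V₂/V₁ = ln(z₂/z₀) / ln(z₁/z₀).
ln(170.0/0.238) = 6.5713, ln(65.6/0.238) = 5.6191
V₂ = 12.9 × 6.5713/5.6191 = 12.9 × 1.1695 = 15.0861 knots

15.1 knots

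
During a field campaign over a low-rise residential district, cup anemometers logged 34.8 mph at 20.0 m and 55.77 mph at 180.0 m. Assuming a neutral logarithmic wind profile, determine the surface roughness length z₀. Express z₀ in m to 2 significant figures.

z₀ ≈ 0.52 m

Log law: V(z) ∝ ln(z/z₀). With r = V₁/V₂ = 34.8/55.77 = 0.62399,
r · ln(z₂/z₀) = ln(z₁/z₀) ⇒ ln z₀ = (ln z₁ − r·ln z₂)/(1 − r)
ln z₀ = (2.99573 − 0.62399×5.19296) / 0.37601 = -0.6506
z₀ = exp(-0.6506) = 0.5217 m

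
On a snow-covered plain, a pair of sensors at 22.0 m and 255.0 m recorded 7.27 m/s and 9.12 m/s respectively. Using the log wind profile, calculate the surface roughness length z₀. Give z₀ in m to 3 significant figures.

Log law: V(z) ∝ ln(z/z₀). With r = V₁/V₂ = 7.27/9.12 = 0.79715,
r · ln(z₂/z₀) = ln(z₁/z₀) ⇒ ln z₀ = (ln z₁ − r·ln z₂)/(1 − r)
ln z₀ = (3.09104 − 0.79715×5.54126) / 0.20285 = -6.5377
z₀ = exp(-6.5377) = 0.001448 m

z₀ ≈ 0.00145 m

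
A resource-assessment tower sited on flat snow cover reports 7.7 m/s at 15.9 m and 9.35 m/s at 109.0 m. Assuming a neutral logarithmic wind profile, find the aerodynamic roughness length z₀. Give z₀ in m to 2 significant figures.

Log law: V(z) ∝ ln(z/z₀). With r = V₁/V₂ = 7.7/9.35 = 0.82353,
r · ln(z₂/z₀) = ln(z₁/z₀) ⇒ ln z₀ = (ln z₁ − r·ln z₂)/(1 − r)
ln z₀ = (2.76632 − 0.82353×4.69135) / 0.17647 = -6.2171
z₀ = exp(-6.2171) = 0.001995 m

z₀ ≈ 0.0020 m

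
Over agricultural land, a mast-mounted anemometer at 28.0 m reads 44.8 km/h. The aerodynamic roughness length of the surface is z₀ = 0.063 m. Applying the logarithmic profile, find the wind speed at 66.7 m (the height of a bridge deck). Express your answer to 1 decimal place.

51.2 km/h

Log law: V(z) ∝ ln(z/z₀), so V₂/V₁ = ln(z₂/z₀) / ln(z₁/z₀).
ln(66.7/0.063) = 6.9648, ln(28.0/0.063) = 6.0968
V₂ = 44.8 × 6.9648/6.0968 = 44.8 × 1.1424 = 51.1781 km/h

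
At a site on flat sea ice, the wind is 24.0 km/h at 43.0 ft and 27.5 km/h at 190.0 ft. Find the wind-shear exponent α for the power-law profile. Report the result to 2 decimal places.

α ≈ 0.09

Power law: V₂/V₁ = (z₂/z₁)^α ⇒ α = ln(V₂/V₁) / ln(z₂/z₁)
α = ln(27.5/24.0) / ln(190.0/43.0) = ln(1.1458) / ln(4.4186)
  = 0.13613 / 1.48582 = 0.09162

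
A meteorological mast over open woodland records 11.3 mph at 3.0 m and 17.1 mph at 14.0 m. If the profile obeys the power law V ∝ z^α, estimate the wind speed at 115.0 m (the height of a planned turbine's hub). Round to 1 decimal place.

30.1 mph

First find α: α = ln(V₂/V₁)/ln(z₂/z₁) = ln(17.1/11.3)/ln(14.0/3.0) = 0.41428/1.54045 = 0.2689
Extrapolate from 14.0 m to 115.0 m: V₃ = 17.1 × (115.0/14.0)^0.2689 = 17.1 × 1.7618 = 30.1268 mph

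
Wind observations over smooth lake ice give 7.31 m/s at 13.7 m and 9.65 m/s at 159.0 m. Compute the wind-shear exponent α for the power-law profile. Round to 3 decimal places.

Power law: V₂/V₁ = (z₂/z₁)^α ⇒ α = ln(V₂/V₁) / ln(z₂/z₁)
α = ln(9.65/7.31) / ln(159.0/13.7) = ln(1.3201) / ln(11.6058)
  = 0.27771 / 2.45151 = 0.11328

α ≈ 0.113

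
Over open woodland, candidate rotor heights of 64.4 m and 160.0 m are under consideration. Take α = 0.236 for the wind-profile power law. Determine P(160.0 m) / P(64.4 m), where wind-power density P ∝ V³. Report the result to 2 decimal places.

1.90

Speed ratio: V_B/V_A = (z_B/z_A)^α = (160.0/64.4)^0.236 = (2.4845)^0.236 = 1.23958
Power-density ratio: P_B/P_A = (V_B/V_A)³ = (1.23958)³ = 1.90470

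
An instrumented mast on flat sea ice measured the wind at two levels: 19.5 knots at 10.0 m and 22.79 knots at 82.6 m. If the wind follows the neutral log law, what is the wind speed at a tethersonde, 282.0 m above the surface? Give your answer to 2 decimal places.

24.70 knots

Log law: V ∝ ln(z/z₀). From the pair, with r = V₁/V₂ = 0.85564,
ln z₀ = (ln z₁ − r·ln z₂)/(1 − r) = (2.3026 − 0.85564×4.4140)/0.14436 = -10.2119 → z₀ = 0.00003673 m
V₃ = V₁ · ln(z₃/z₀)/ln(z₁/z₀) = 19.5 × 15.8538/12.5145 = 24.7033 knots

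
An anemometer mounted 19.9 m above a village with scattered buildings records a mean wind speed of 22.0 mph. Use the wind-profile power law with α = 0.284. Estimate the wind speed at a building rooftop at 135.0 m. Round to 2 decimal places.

37.89 mph

Power-law profile: V₂ = V₁ · (z₂/z₁)^α
V₂ = 22.0 × (135.0/19.9)^0.284 = 22.0 × (6.7839)^0.284
    = 22.0 × 1.7224 = 37.8934 mph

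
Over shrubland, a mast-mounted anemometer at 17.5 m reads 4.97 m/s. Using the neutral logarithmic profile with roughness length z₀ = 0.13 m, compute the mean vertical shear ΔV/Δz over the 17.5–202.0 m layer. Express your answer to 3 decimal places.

Log law: V₂ = V₁ · ln(z₂/z₀)/ln(z₁/z₀) = 4.97 × 7.3485/4.9024 = 7.4498 m/s
ΔV/Δz = (7.4498 − 4.97)/(202.0 − 17.5) = 2.4798/184.5000 = 0.01344 m/s/m

0.013 m/s/m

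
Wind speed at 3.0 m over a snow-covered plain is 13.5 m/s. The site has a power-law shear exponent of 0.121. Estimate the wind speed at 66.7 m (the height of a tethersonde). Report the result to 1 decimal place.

Power-law profile: V₂ = V₁ · (z₂/z₁)^α
V₂ = 13.5 × (66.7/3.0)^0.121 = 13.5 × (22.2333)^0.121
    = 13.5 × 1.4554 = 19.6481 m/s

19.6 m/s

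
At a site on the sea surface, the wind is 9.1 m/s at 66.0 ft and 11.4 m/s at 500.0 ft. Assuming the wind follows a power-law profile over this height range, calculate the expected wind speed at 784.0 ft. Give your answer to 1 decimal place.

First find α: α = ln(V₂/V₁)/ln(z₂/z₁) = ln(11.4/9.1)/ln(500.0/66.0) = 0.22534/2.02495 = 0.1113
Extrapolate from 500.0 ft to 784.0 ft: V₃ = 11.4 × (784.0/500.0)^0.1113 = 11.4 × 1.0513 = 11.9851 m/s

12.0 m/s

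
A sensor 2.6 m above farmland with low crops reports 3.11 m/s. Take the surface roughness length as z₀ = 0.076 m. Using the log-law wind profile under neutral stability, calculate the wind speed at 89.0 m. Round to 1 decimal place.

6.2 m/s

Log law: V(z) ∝ ln(z/z₀), so V₂/V₁ = ln(z₂/z₀) / ln(z₁/z₀).
ln(89.0/0.076) = 7.0657, ln(2.6/0.076) = 3.5325
V₂ = 3.11 × 7.0657/3.5325 = 3.11 × 2.0002 = 6.2205 m/s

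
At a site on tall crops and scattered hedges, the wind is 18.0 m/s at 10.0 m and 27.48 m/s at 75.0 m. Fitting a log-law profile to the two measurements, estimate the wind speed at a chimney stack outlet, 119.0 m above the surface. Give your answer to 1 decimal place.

29.7 m/s

Log law: V ∝ ln(z/z₀). From the pair, with r = V₁/V₂ = 0.65502,
ln z₀ = (ln z₁ − r·ln z₂)/(1 − r) = (2.3026 − 0.65502×4.3175)/0.34498 = -1.5232 → z₀ = 0.2180 m
V₃ = V₁ · ln(z₃/z₀)/ln(z₁/z₀) = 18.0 × 6.3023/3.8258 = 29.6520 m/s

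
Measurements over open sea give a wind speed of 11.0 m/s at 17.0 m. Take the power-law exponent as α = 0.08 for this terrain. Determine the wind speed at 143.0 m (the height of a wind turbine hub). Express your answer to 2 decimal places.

Power-law profile: V₂ = V₁ · (z₂/z₁)^α
V₂ = 11.0 × (143.0/17.0)^0.08 = 11.0 × (8.4118)^0.08
    = 11.0 × 1.1857 = 13.0432 m/s

13.04 m/s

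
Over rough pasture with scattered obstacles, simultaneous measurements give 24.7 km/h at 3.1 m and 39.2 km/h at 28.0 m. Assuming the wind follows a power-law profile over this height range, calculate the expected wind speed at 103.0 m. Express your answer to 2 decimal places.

51.52 km/h

First find α: α = ln(V₂/V₁)/ln(z₂/z₁) = ln(39.2/24.7)/ln(28.0/3.1) = 0.46187/2.20080 = 0.2099
Extrapolate from 28.0 m to 103.0 m: V₃ = 39.2 × (103.0/28.0)^0.2099 = 39.2 × 1.3144 = 51.5232 km/h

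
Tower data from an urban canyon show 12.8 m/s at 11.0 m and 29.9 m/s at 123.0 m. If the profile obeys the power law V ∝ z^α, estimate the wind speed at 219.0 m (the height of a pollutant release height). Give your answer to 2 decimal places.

First find α: α = ln(V₂/V₁)/ln(z₂/z₁) = ln(29.9/12.8)/ln(123.0/11.0) = 0.84841/2.41429 = 0.3514
Extrapolate from 123.0 m to 219.0 m: V₃ = 29.9 × (219.0/123.0)^0.3514 = 29.9 × 1.2247 = 36.6196 m/s

36.62 m/s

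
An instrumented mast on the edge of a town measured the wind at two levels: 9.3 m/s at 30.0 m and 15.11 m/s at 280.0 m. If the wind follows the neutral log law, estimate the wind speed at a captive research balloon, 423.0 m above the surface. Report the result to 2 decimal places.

16.18 m/s

Log law: V ∝ ln(z/z₀). From the pair, with r = V₁/V₂ = 0.61549,
ln z₀ = (ln z₁ − r·ln z₂)/(1 − r) = (3.4012 − 0.61549×5.6348)/0.38451 = -0.1741 → z₀ = 0.8402 m
V₃ = V₁ · ln(z₃/z₀)/ln(z₁/z₀) = 9.3 × 6.2215/3.5753 = 16.1832 m/s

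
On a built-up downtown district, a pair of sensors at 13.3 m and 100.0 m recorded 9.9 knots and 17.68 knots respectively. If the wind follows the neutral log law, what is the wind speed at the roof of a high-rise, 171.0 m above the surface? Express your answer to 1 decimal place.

Log law: V ∝ ln(z/z₀). From the pair, with r = V₁/V₂ = 0.55995,
ln z₀ = (ln z₁ − r·ln z₂)/(1 − r) = (2.5878 − 0.55995×4.6052)/0.44005 = 0.0206 → z₀ = 1.021 m
V₃ = V₁ · ln(z₃/z₀)/ln(z₁/z₀) = 9.9 × 5.1210/2.5671 = 19.7490 knots

19.7 knots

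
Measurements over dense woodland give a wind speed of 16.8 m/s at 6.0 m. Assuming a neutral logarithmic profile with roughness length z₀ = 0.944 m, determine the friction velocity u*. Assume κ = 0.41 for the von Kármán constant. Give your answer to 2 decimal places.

Log law: V(z) = (u*/κ) · ln(z/z₀) ⇒ u* = κ · V / ln(z/z₀)
u* = 0.41 × 16.8 / ln(6.0/0.944) = 0.41 × 16.8 / 1.8494
   = 6.8880 / 1.8494 = 3.7245 m/s

u* ≈ 3.72 m/s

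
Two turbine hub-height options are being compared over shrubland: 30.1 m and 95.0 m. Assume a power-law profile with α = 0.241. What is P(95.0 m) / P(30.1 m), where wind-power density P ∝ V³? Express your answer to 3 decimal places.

Speed ratio: V_B/V_A = (z_B/z_A)^α = (95.0/30.1)^0.241 = (3.1561)^0.241 = 1.31916
Power-density ratio: P_B/P_A = (V_B/V_A)³ = (1.31916)³ = 2.29557

2.296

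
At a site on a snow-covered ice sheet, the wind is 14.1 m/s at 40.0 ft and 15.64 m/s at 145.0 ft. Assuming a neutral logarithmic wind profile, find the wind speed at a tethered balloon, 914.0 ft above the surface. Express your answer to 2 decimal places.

Log law: V ∝ ln(z/z₀). From the pair, with r = V₁/V₂ = 0.90153,
ln z₀ = (ln z₁ − r·ln z₂)/(1 − r) = (3.6889 − 0.90153×4.9767)/0.09847 = -8.1025 → z₀ = 0.0003028 ft
V₃ = V₁ · ln(z₃/z₀)/ln(z₁/z₀) = 14.1 × 14.9203/11.7914 = 17.8416 m/s

17.84 m/s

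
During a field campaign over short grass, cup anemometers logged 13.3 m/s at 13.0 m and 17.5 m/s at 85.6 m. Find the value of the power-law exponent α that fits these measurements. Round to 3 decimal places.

α ≈ 0.146

Power law: V₂/V₁ = (z₂/z₁)^α ⇒ α = ln(V₂/V₁) / ln(z₂/z₁)
α = ln(17.5/13.3) / ln(85.6/13.0) = ln(1.3158) / ln(6.5846)
  = 0.27444 / 1.88474 = 0.14561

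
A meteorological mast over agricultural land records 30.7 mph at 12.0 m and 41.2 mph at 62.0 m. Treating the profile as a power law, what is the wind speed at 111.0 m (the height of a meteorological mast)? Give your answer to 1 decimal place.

45.7 mph

First find α: α = ln(V₂/V₁)/ln(z₂/z₁) = ln(41.2/30.7)/ln(62.0/12.0) = 0.29418/1.64223 = 0.1791
Extrapolate from 62.0 m to 111.0 m: V₃ = 41.2 × (111.0/62.0)^0.1791 = 41.2 × 1.1100 = 45.7304 mph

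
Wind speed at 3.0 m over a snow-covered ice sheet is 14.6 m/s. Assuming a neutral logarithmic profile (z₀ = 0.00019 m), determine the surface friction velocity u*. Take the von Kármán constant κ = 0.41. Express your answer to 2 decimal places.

Log law: V(z) = (u*/κ) · ln(z/z₀) ⇒ u* = κ · V / ln(z/z₀)
u* = 0.41 × 14.6 / ln(3.0/0.00019) = 0.41 × 14.6 / 9.6671
   = 5.9860 / 9.6671 = 0.6192 m/s

u* ≈ 0.62 m/s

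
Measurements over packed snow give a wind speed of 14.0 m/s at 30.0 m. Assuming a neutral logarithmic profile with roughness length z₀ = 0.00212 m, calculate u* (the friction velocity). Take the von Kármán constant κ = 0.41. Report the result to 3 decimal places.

Log law: V(z) = (u*/κ) · ln(z/z₀) ⇒ u* = κ · V / ln(z/z₀)
u* = 0.41 × 14.0 / ln(30.0/0.00212) = 0.41 × 14.0 / 9.5575
   = 5.7400 / 9.5575 = 0.6006 m/s

u* ≈ 0.601 m/s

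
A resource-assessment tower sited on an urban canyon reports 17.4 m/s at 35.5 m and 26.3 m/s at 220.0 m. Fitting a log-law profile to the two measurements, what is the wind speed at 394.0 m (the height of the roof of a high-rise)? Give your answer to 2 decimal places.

Log law: V ∝ ln(z/z₀). From the pair, with r = V₁/V₂ = 0.66160,
ln z₀ = (ln z₁ − r·ln z₂)/(1 − r) = (3.5695 − 0.66160×5.3936)/0.33840 = 0.0033 → z₀ = 1.003 m
V₃ = V₁ · ln(z₃/z₀)/ln(z₁/z₀) = 17.4 × 5.9730/3.5662 = 29.1432 m/s

29.14 m/s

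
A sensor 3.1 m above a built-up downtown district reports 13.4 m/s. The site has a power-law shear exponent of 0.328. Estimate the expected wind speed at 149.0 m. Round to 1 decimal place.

47.7 m/s

Power-law profile: V₂ = V₁ · (z₂/z₁)^α
V₂ = 13.4 × (149.0/3.1)^0.328 = 13.4 × (48.0645)^0.328
    = 13.4 × 3.5615 = 47.7247 m/s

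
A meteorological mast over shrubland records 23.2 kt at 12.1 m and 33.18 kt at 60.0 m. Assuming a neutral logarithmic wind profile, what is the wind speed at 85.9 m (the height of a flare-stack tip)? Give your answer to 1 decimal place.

35.4 kt

Log law: V ∝ ln(z/z₀). From the pair, with r = V₁/V₂ = 0.69922,
ln z₀ = (ln z₁ − r·ln z₂)/(1 − r) = (2.4932 − 0.69922×4.0943)/0.30078 = -1.2289 → z₀ = 0.2926 m
V₃ = V₁ · ln(z₃/z₀)/ln(z₁/z₀) = 23.2 × 5.6821/3.7221 = 35.4167 kt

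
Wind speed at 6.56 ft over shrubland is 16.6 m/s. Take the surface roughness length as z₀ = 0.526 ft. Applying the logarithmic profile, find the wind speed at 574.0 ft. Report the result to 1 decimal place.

Log law: V(z) ∝ ln(z/z₀), so V₂/V₁ = ln(z₂/z₀) / ln(z₁/z₀).
ln(574.0/0.526) = 6.9951, ln(6.56/0.526) = 2.5234
V₂ = 16.6 × 6.9951/2.5234 = 16.6 × 2.7720 = 46.0158 m/s

46.0 m/s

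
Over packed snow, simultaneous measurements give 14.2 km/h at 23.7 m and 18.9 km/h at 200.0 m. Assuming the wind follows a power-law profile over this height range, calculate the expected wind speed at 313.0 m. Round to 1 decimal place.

First find α: α = ln(V₂/V₁)/ln(z₂/z₁) = ln(18.9/14.2)/ln(200.0/23.7) = 0.28592/2.13284 = 0.1341
Extrapolate from 200.0 m to 313.0 m: V₃ = 18.9 × (313.0/200.0)^0.1341 = 18.9 × 1.0619 = 20.0695 km/h

20.1 km/h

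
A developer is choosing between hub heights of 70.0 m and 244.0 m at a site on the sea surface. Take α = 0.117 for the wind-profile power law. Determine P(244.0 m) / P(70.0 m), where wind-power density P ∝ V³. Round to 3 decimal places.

1.550

Speed ratio: V_B/V_A = (z_B/z_A)^α = (244.0/70.0)^0.117 = (3.4857)^0.117 = 1.15731
Power-density ratio: P_B/P_A = (V_B/V_A)³ = (1.15731)³ = 1.55005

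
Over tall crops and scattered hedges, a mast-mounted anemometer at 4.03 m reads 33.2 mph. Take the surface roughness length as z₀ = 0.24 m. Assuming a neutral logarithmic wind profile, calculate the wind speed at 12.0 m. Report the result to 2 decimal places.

46.04 mph

Log law: V(z) ∝ ln(z/z₀), so V₂/V₁ = ln(z₂/z₀) / ln(z₁/z₀).
ln(12.0/0.24) = 3.9120, ln(4.03/0.24) = 2.8209
V₂ = 33.2 × 3.9120/2.8209 = 33.2 × 1.3868 = 46.0420 mph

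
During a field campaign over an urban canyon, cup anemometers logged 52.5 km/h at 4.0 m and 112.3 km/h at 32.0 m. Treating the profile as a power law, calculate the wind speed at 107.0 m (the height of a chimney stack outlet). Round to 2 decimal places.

174.61 km/h

First find α: α = ln(V₂/V₁)/ln(z₂/z₁) = ln(112.3/52.5)/ln(32.0/4.0) = 0.76036/2.07944 = 0.3657
Extrapolate from 32.0 m to 107.0 m: V₃ = 112.3 × (107.0/32.0)^0.3657 = 112.3 × 1.5549 = 174.6100 km/h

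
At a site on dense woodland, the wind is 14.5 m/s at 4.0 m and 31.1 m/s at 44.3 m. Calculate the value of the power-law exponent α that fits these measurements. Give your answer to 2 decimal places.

α ≈ 0.32

Power law: V₂/V₁ = (z₂/z₁)^α ⇒ α = ln(V₂/V₁) / ln(z₂/z₁)
α = ln(31.1/14.5) / ln(44.3/4.0) = ln(2.1448) / ln(11.0750)
  = 0.76306 / 2.40469 = 0.31732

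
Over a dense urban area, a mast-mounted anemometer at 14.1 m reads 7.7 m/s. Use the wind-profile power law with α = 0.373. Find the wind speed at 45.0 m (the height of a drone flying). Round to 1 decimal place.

Power-law profile: V₂ = V₁ · (z₂/z₁)^α
V₂ = 7.7 × (45.0/14.1)^0.373 = 7.7 × (3.1915)^0.373
    = 7.7 × 1.5417 = 11.8708 m/s

11.9 m/s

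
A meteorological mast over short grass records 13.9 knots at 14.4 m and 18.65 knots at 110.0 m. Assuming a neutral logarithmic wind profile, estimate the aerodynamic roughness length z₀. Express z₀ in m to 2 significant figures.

Log law: V(z) ∝ ln(z/z₀). With r = V₁/V₂ = 13.9/18.65 = 0.74531,
r · ln(z₂/z₀) = ln(z₁/z₀) ⇒ ln z₀ = (ln z₁ − r·ln z₂)/(1 − r)
ln z₀ = (2.66723 − 0.74531×4.70048) / 0.25469 = -3.2827
z₀ = exp(-3.2827) = 0.03753 m

z₀ ≈ 0.038 m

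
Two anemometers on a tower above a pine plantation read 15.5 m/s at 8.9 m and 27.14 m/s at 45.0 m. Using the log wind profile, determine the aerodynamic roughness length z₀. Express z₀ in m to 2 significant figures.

Log law: V(z) ∝ ln(z/z₀). With r = V₁/V₂ = 15.5/27.14 = 0.57111,
r · ln(z₂/z₀) = ln(z₁/z₀) ⇒ ln z₀ = (ln z₁ − r·ln z₂)/(1 − r)
ln z₀ = (2.18605 − 0.57111×3.80666) / 0.42889 = 0.0280
z₀ = exp(0.0280) = 1.028 m

z₀ ≈ 1.0 m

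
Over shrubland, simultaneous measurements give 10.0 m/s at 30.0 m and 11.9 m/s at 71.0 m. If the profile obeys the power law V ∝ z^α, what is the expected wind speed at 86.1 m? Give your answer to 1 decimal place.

12.4 m/s

First find α: α = ln(V₂/V₁)/ln(z₂/z₁) = ln(11.9/10.0)/ln(71.0/30.0) = 0.17395/0.86148 = 0.2019
Extrapolate from 71.0 m to 86.1 m: V₃ = 11.9 × (86.1/71.0)^0.2019 = 11.9 × 1.0397 = 12.3725 m/s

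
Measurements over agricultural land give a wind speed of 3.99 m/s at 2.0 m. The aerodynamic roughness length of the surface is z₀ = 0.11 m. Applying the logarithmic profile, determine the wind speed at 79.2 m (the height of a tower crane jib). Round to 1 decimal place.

9.1 m/s

Log law: V(z) ∝ ln(z/z₀), so V₂/V₁ = ln(z₂/z₀) / ln(z₁/z₀).
ln(79.2/0.11) = 6.5793, ln(2.0/0.11) = 2.9004
V₂ = 3.99 × 6.5793/2.9004 = 3.99 × 2.2684 = 9.0508 m/s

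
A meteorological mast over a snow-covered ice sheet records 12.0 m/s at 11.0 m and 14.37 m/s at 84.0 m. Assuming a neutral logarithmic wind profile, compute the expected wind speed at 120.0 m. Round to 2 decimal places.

Log law: V ∝ ln(z/z₀). From the pair, with r = V₁/V₂ = 0.83507,
ln z₀ = (ln z₁ − r·ln z₂)/(1 − r) = (2.3979 − 0.83507×4.4308)/0.16493 = -7.8954 → z₀ = 0.0003725 m
V₃ = V₁ · ln(z₃/z₀)/ln(z₁/z₀) = 12.0 × 12.6829/10.2933 = 14.7858 m/s

14.79 m/s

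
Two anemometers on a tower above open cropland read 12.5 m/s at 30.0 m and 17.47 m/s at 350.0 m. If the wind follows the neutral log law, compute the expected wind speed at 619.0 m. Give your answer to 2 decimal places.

Log law: V ∝ ln(z/z₀). From the pair, with r = V₁/V₂ = 0.71551,
ln z₀ = (ln z₁ − r·ln z₂)/(1 − r) = (3.4012 − 0.71551×5.8579)/0.28449 = -2.7777 → z₀ = 0.06218 m
V₃ = V₁ · ln(z₃/z₀)/ln(z₁/z₀) = 12.5 × 9.2058/6.1789 = 18.6235 m/s

18.62 m/s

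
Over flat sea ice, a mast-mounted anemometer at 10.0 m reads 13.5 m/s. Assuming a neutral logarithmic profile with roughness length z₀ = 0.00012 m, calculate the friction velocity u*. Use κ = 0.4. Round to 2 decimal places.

u* ≈ 0.48 m/s

Log law: V(z) = (u*/κ) · ln(z/z₀) ⇒ u* = κ · V / ln(z/z₀)
u* = 0.4 × 13.5 / ln(10.0/0.00012) = 0.4 × 13.5 / 11.3306
   = 5.4000 / 11.3306 = 0.4766 m/s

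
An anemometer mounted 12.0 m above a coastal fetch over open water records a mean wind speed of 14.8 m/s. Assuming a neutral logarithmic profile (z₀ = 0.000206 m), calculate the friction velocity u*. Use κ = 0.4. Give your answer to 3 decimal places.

Log law: V(z) = (u*/κ) · ln(z/z₀) ⇒ u* = κ · V / ln(z/z₀)
u* = 0.4 × 14.8 / ln(12.0/0.000206) = 0.4 × 14.8 / 10.9725
   = 5.9200 / 10.9725 = 0.5395 m/s

u* ≈ 0.540 m/s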